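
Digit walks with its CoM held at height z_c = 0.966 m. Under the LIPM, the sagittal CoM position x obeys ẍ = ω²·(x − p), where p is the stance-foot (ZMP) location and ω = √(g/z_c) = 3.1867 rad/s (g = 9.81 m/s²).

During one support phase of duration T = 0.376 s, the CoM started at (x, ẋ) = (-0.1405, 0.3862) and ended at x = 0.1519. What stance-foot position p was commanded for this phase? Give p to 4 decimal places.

ωT = 3.1867·0.376 = 1.198199; cosh(ωT) = 1.807940, sinh(ωT) = 1.506203
x(T) = p + (x₀−p)·cosh(ωT) + (ẋ₀/ω)·sinh(ωT) ⇒ p·(1 − cosh) = x(T) − x₀·cosh − (ẋ₀/ω)·sinh
numerator   = 0.1519 − (-0.1405)·1.807940 − (0.3862/3.1867)·1.506203 = 0.223377
denominator = 1 − 1.807940 = -0.807940
p = 0.223377 / -0.807940 = -0.2765

p = -0.2765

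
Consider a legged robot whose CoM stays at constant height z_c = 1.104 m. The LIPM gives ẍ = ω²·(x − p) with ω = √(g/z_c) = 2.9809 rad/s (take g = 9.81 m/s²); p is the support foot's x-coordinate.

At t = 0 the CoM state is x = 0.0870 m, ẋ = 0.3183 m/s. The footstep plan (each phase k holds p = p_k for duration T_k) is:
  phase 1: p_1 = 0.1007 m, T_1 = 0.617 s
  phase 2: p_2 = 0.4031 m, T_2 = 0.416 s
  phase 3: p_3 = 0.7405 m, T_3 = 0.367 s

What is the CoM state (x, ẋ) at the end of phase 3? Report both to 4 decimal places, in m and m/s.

phase 1: p=0.1007, T=0.617, ωT=1.839215, cosh=3.225271, sinh=3.066329; start (x,ẋ)=(0.087000, 0.318300) → end (x,ẋ)=(0.383936, 0.901380)
phase 2: p=0.4031, T=0.416, ωT=1.240054, cosh=1.872585, sinh=1.583216; start (x,ẋ)=(0.383936, 0.901380) → end (x,ẋ)=(0.845955, 1.597467)
phase 3: p=0.7405, T=0.367, ωT=1.093990, cosh=1.660522, sinh=1.325644; start (x,ẋ)=(0.845955, 1.597467) → end (x,ẋ)=(1.626024, 3.069345)

x = 1.6260, ẋ = 3.0693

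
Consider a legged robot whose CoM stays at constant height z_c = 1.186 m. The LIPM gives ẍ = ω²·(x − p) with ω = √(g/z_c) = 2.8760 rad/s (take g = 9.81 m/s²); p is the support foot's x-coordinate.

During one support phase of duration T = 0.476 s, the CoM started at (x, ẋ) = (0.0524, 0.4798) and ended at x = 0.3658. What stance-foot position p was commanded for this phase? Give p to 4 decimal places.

p = 0.0463

ωT = 2.8760·0.476 = 1.368976; cosh(ωT) = 2.092845, sinh(ωT) = 1.838478
x(T) = p + (x₀−p)·cosh(ωT) + (ẋ₀/ω)·sinh(ωT) ⇒ p·(1 − cosh) = x(T) − x₀·cosh − (ẋ₀/ω)·sinh
numerator   = 0.3658 − (0.0524)·2.092845 − (0.4798/2.8760)·1.838478 = -0.050576
denominator = 1 − 2.092845 = -1.092845
p = -0.050576 / -1.092845 = 0.0463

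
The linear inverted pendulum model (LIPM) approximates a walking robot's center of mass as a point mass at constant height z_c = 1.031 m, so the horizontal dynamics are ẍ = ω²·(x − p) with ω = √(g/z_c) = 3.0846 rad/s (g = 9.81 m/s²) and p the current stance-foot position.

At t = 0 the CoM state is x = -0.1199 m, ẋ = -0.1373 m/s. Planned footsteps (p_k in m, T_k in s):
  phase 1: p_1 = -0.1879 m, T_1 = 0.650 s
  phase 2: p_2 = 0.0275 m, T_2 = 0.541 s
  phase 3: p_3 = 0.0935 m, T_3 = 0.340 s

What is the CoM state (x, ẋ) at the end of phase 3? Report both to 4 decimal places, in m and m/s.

phase 1: p=-0.1879, T=0.650, ωT=2.004990, cosh=3.780341, sinh=3.645679; start (x,ẋ)=(-0.119900, -0.137300) → end (x,ẋ)=(-0.093111, 0.245651)
phase 2: p=0.0275, T=0.541, ωT=1.668769, cosh=2.747055, sinh=2.558576; start (x,ẋ)=(-0.093111, 0.245651) → end (x,ẋ)=(-0.100067, -0.277071)
phase 3: p=0.0935, T=0.340, ωT=1.048764, cosh=1.602246, sinh=1.251875; start (x,ẋ)=(-0.100067, -0.277071) → end (x,ẋ)=(-0.329089, -1.191399)

x = -0.3291, ẋ = -1.1914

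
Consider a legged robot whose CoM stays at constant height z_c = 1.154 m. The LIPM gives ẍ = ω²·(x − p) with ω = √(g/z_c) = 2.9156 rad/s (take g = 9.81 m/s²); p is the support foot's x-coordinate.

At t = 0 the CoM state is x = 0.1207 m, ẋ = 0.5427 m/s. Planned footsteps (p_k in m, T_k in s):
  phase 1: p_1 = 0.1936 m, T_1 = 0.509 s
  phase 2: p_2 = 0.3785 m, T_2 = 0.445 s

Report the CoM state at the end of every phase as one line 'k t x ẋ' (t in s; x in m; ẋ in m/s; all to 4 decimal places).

1 0.5090 0.4140 0.8137
2 0.9540 0.9208 1.7753

phase 1: p=0.1936, T=0.509, ωT=1.484040, cosh=2.318725, sinh=2.092006; start (x,ẋ)=(0.120700, 0.542700) → end (x,ẋ)=(0.413964, 0.813722)
phase 2: p=0.3785, T=0.445, ωT=1.297442, cosh=1.966576, sinh=1.693346; start (x,ẋ)=(0.413964, 0.813722) → end (x,ẋ)=(0.920843, 1.775336)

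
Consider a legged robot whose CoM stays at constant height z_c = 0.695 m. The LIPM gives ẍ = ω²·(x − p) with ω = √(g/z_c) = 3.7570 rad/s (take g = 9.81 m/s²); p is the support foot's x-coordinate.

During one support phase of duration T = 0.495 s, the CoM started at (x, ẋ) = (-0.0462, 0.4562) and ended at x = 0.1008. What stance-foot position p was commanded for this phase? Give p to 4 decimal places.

p = 0.0558

ωT = 3.7570·0.495 = 1.859715; cosh(ωT) = 3.288812, sinh(ωT) = 3.133095
x(T) = p + (x₀−p)·cosh(ωT) + (ẋ₀/ω)·sinh(ωT) ⇒ p·(1 − cosh) = x(T) − x₀·cosh − (ẋ₀/ω)·sinh
numerator   = 0.1008 − (-0.0462)·3.288812 − (0.4562/3.7570)·3.133095 = -0.127698
denominator = 1 − 3.288812 = -2.288812
p = -0.127698 / -2.288812 = 0.0558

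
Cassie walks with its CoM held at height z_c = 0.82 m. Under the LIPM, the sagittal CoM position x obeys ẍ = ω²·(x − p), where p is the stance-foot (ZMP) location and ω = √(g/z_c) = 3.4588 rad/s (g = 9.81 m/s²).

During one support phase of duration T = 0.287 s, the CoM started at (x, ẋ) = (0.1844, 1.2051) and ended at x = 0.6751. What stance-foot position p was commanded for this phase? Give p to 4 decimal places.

p = 0.0251

ωT = 3.4588·0.287 = 0.992676; cosh(ωT) = 1.534514, sinh(ωT) = 1.163930
x(T) = p + (x₀−p)·cosh(ωT) + (ẋ₀/ω)·sinh(ωT) ⇒ p·(1 − cosh) = x(T) − x₀·cosh − (ẋ₀/ω)·sinh
numerator   = 0.6751 − (0.1844)·1.534514 − (1.2051/3.4588)·1.163930 = -0.013396
denominator = 1 − 1.534514 = -0.534514
p = -0.013396 / -0.534514 = 0.0251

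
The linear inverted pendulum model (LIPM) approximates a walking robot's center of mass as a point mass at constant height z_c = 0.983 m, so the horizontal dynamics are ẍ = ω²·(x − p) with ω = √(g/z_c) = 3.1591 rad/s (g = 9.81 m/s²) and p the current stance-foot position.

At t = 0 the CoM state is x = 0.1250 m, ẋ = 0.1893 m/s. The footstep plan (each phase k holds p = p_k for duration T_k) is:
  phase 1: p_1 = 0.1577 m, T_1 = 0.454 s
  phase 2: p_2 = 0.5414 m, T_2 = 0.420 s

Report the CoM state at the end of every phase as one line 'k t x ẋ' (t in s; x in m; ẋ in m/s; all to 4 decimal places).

1 0.4540 0.2038 0.2153
2 0.8740 -0.0202 -1.4342

phase 1: p=0.1577, T=0.454, ωT=1.434231, cosh=2.217358, sinh=1.979060; start (x,ẋ)=(0.125000, 0.189300) → end (x,ẋ)=(0.203782, 0.215304)
phase 2: p=0.5414, T=0.420, ωT=1.326822, cosh=2.017183, sinh=1.751864; start (x,ẋ)=(0.203782, 0.215304) → end (x,ẋ)=(-0.020242, -1.434177)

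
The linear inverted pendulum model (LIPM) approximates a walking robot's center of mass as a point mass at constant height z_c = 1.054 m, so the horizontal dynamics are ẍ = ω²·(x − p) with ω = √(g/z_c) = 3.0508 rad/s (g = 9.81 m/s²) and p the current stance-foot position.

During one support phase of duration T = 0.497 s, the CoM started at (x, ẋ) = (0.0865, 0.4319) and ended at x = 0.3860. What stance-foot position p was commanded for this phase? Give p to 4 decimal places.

p = 0.0918

ωT = 3.0508·0.497 = 1.516248; cosh(ωT) = 2.387317, sinh(ωT) = 2.167783
x(T) = p + (x₀−p)·cosh(ωT) + (ẋ₀/ω)·sinh(ωT) ⇒ p·(1 − cosh) = x(T) − x₀·cosh − (ẋ₀/ω)·sinh
numerator   = 0.3860 − (0.0865)·2.387317 − (0.4319/3.0508)·2.167783 = -0.127395
denominator = 1 − 2.387317 = -1.387317
p = -0.127395 / -1.387317 = 0.0918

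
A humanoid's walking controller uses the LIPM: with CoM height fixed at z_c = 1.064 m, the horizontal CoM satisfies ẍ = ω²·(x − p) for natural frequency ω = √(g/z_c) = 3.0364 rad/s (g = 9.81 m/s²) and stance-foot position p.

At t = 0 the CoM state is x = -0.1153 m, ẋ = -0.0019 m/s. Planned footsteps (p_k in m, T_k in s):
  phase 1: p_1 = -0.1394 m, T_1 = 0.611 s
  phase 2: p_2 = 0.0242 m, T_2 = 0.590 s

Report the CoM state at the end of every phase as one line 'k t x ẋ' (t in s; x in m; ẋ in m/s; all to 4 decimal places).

phase 1: p=-0.1394, T=0.611, ωT=1.855240, cosh=3.274825, sinh=3.118410; start (x,ẋ)=(-0.115300, -0.001900) → end (x,ẋ)=(-0.062428, 0.221974)
phase 2: p=0.0242, T=0.590, ωT=1.791476, cosh=3.082507, sinh=2.915793; start (x,ẋ)=(-0.062428, 0.221974) → end (x,ẋ)=(-0.029674, -0.082725)

1 0.6110 -0.0624 0.2220
2 1.2010 -0.0297 -0.0827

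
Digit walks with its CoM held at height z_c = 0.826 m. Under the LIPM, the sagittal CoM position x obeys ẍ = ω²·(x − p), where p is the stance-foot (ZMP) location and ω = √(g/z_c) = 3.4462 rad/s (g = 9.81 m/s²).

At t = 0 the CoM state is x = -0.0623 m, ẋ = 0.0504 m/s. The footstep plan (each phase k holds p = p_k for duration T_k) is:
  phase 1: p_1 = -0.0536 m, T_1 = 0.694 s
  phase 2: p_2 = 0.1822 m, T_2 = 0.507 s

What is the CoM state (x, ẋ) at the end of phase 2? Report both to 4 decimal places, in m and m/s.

phase 1: p=-0.0536, T=0.694, ωT=2.391663, cosh=5.511567, sinh=5.420089; start (x,ẋ)=(-0.062300, 0.050400) → end (x,ẋ)=(-0.022283, 0.115278)
phase 2: p=0.1822, T=0.507, ωT=1.747223, cosh=2.956452, sinh=2.782195; start (x,ẋ)=(-0.022283, 0.115278) → end (x,ẋ)=(-0.329277, -1.619767)

x = -0.3293, ẋ = -1.6198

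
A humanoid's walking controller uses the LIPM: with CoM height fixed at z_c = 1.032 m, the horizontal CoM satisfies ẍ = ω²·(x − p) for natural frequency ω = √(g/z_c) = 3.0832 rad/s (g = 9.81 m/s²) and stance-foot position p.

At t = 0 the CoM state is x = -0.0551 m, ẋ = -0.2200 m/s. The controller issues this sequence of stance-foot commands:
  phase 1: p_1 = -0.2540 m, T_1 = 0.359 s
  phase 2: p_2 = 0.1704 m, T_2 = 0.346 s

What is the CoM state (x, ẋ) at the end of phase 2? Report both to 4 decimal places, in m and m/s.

phase 1: p=-0.2540, T=0.359, ωT=1.106869, cosh=1.677732, sinh=1.347140; start (x,ẋ)=(-0.055100, -0.220000) → end (x,ẋ)=(-0.016423, 0.457030)
phase 2: p=0.1704, T=0.346, ωT=1.066787, cosh=1.625070, sinh=1.280958; start (x,ẋ)=(-0.016423, 0.457030) → end (x,ẋ)=(0.056678, 0.004857)

x = 0.0567, ẋ = 0.0049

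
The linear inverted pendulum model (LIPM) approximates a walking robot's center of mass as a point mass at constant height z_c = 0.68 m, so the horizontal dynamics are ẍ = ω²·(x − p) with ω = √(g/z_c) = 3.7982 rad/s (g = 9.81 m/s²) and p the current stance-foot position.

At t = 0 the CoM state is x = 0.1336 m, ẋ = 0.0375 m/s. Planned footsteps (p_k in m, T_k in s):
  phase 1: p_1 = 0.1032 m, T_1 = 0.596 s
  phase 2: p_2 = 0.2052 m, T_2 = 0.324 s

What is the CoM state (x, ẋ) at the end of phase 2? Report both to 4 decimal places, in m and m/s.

x = 0.6791, ẋ = 1.9107

phase 1: p=0.1032, T=0.596, ωT=2.263727, cosh=4.861418, sinh=4.757456; start (x,ẋ)=(0.133600, 0.037500) → end (x,ẋ)=(0.297958, 0.731624)
phase 2: p=0.2052, T=0.324, ωT=1.230617, cosh=1.857726, sinh=1.565614; start (x,ẋ)=(0.297958, 0.731624) → end (x,ẋ)=(0.679094, 1.910744)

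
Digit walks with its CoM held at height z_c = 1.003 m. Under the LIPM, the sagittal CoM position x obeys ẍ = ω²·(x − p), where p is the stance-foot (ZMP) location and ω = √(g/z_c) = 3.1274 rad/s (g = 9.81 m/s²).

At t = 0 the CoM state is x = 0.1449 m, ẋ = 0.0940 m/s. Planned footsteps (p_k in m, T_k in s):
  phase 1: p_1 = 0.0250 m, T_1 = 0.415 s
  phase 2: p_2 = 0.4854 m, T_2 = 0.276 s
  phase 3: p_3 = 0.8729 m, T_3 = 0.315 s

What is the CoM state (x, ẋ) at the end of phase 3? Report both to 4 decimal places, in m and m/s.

x = 0.5288, ẋ = -0.4089

phase 1: p=0.0250, T=0.415, ωT=1.297871, cosh=1.967303, sinh=1.694190; start (x,ẋ)=(0.144900, 0.094000) → end (x,ẋ)=(0.311802, 0.820206)
phase 2: p=0.4854, T=0.276, ωT=0.863162, cosh=1.396236, sinh=0.974410; start (x,ẋ)=(0.311802, 0.820206) → end (x,ẋ)=(0.498569, 0.616183)
phase 3: p=0.8729, T=0.315, ωT=0.985131, cosh=1.525777, sinh=1.152386; start (x,ẋ)=(0.498569, 0.616183) → end (x,ẋ)=(0.528806, -0.408921)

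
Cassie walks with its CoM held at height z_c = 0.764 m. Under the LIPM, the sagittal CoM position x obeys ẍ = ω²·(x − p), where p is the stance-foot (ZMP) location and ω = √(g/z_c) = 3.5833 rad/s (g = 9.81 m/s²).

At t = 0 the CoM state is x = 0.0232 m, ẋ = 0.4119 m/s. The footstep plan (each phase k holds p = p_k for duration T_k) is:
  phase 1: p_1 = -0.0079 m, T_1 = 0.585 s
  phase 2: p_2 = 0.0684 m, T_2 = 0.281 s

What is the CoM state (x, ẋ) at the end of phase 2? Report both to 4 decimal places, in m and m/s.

x = 1.5743, ẋ = 5.5093

phase 1: p=-0.0079, T=0.585, ωT=2.096230, cosh=4.129182, sinh=4.006263; start (x,ẋ)=(0.023200, 0.411900) → end (x,ẋ)=(0.581037, 2.147271)
phase 2: p=0.0684, T=0.281, ωT=1.006907, cosh=1.551235, sinh=1.185888; start (x,ẋ)=(0.581037, 2.147271) → end (x,ẋ)=(1.574257, 5.509318)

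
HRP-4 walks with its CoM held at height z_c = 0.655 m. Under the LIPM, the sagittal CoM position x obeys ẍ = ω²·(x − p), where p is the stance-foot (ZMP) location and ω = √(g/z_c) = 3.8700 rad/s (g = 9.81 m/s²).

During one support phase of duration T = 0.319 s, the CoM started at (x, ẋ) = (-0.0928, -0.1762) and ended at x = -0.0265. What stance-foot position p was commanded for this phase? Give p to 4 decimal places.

ωT = 3.8700·0.319 = 1.234530; cosh(ωT) = 1.863867, sinh(ωT) = 1.572896
x(T) = p + (x₀−p)·cosh(ωT) + (ẋ₀/ω)·sinh(ωT) ⇒ p·(1 − cosh) = x(T) − x₀·cosh − (ẋ₀/ω)·sinh
numerator   = -0.0265 − (-0.0928)·1.863867 − (-0.1762/3.8700)·1.572896 = 0.218080
denominator = 1 − 1.863867 = -0.863867
p = 0.218080 / -0.863867 = -0.2524

p = -0.2524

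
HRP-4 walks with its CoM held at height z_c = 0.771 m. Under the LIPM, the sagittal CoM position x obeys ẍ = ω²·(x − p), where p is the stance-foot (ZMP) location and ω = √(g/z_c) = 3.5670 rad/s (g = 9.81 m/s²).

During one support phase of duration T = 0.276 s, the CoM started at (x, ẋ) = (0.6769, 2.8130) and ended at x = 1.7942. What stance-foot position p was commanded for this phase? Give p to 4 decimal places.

p = 0.2783

ωT = 3.5670·0.276 = 0.984492; cosh(ωT) = 1.525040, sinh(ωT) = 1.151411
x(T) = p + (x₀−p)·cosh(ωT) + (ẋ₀/ω)·sinh(ωT) ⇒ p·(1 − cosh) = x(T) − x₀·cosh − (ẋ₀/ω)·sinh
numerator   = 1.7942 − (0.6769)·1.525040 − (2.8130/3.5670)·1.151411 = -0.146124
denominator = 1 − 1.525040 = -0.525040
p = -0.146124 / -0.525040 = 0.2783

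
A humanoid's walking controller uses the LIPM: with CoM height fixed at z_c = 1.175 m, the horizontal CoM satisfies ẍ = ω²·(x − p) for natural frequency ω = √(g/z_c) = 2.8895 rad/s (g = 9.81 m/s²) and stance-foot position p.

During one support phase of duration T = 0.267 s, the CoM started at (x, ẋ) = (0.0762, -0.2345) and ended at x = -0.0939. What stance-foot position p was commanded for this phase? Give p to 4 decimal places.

ωT = 2.8895·0.267 = 0.771497; cosh(ωT) = 1.312661, sinh(ωT) = 0.850340
x(T) = p + (x₀−p)·cosh(ωT) + (ẋ₀/ω)·sinh(ωT) ⇒ p·(1 − cosh) = x(T) − x₀·cosh − (ẋ₀/ω)·sinh
numerator   = -0.0939 − (0.0762)·1.312661 − (-0.2345/2.8895)·0.850340 = -0.124915
denominator = 1 − 1.312661 = -0.312661
p = -0.124915 / -0.312661 = 0.3995

p = 0.3995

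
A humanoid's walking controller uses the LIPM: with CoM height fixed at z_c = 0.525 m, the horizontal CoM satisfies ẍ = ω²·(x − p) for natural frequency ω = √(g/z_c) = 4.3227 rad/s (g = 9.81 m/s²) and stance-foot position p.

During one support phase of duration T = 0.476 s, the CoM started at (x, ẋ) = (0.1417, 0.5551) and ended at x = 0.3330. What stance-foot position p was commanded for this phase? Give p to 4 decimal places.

p = 0.2435

ωT = 4.3227·0.476 = 2.057605; cosh(ωT) = 3.977481, sinh(ωT) = 3.849722
x(T) = p + (x₀−p)·cosh(ωT) + (ẋ₀/ω)·sinh(ωT) ⇒ p·(1 − cosh) = x(T) − x₀·cosh − (ẋ₀/ω)·sinh
numerator   = 0.3330 − (0.1417)·3.977481 − (0.5551/4.3227)·3.849722 = -0.724972
denominator = 1 − 3.977481 = -2.977481
p = -0.724972 / -2.977481 = 0.2435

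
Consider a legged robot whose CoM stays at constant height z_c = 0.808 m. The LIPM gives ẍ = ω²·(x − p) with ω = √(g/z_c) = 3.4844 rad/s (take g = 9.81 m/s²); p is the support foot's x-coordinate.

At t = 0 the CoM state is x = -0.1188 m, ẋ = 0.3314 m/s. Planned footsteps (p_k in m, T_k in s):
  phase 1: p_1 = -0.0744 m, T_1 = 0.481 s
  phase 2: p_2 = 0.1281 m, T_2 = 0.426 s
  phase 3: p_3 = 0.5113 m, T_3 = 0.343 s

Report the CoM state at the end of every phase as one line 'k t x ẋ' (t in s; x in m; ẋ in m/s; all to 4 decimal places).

1 0.4810 0.0480 0.5176
2 0.9070 0.2533 0.6168
3 1.2500 0.3117 -0.2368

phase 1: p=-0.0744, T=0.481, ωT=1.675996, cosh=2.765620, sinh=2.578498; start (x,ẋ)=(-0.118800, 0.331400) → end (x,ẋ)=(0.048046, 0.517614)
phase 2: p=0.1281, T=0.426, ωT=1.484354, cosh=2.319382, sinh=2.092734; start (x,ẋ)=(0.048046, 0.517614) → end (x,ẋ)=(0.253305, 0.616800)
phase 3: p=0.5113, T=0.343, ωT=1.195149, cosh=1.803355, sinh=1.500696; start (x,ẋ)=(0.253305, 0.616800) → end (x,ẋ)=(0.311692, -0.236755)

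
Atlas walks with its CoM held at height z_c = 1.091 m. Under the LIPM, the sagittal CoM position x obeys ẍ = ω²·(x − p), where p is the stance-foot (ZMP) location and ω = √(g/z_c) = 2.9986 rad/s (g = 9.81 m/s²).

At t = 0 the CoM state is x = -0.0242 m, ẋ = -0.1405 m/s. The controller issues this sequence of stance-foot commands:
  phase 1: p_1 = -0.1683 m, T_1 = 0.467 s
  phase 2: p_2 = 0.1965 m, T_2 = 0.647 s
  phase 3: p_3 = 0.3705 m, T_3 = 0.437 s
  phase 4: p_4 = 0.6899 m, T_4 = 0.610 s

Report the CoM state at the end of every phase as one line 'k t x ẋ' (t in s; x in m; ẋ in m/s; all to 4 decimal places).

1 0.4670 0.0525 0.5209
2 1.1140 0.2770 0.3782
3 1.5510 0.4013 0.2699
4 2.1610 0.0410 -1.7635

phase 1: p=-0.1683, T=0.467, ωT=1.400346, cosh=2.151558, sinh=1.905046; start (x,ẋ)=(-0.024200, -0.140500) → end (x,ẋ)=(0.052478, 0.520873)
phase 2: p=0.1965, T=0.647, ωT=1.940094, cosh=3.551548, sinh=3.407858; start (x,ẋ)=(0.052478, 0.520873) → end (x,ẋ)=(0.276963, 0.378176)
phase 3: p=0.3705, T=0.437, ωT=1.310388, cosh=1.988664, sinh=1.718949; start (x,ẋ)=(0.276963, 0.378176) → end (x,ẋ)=(0.401276, 0.269935)
phase 4: p=0.6899, T=0.610, ωT=1.829146, cosh=3.194558, sinh=3.034007; start (x,ẋ)=(0.401276, 0.269935) → end (x,ẋ)=(0.040997, -1.763512)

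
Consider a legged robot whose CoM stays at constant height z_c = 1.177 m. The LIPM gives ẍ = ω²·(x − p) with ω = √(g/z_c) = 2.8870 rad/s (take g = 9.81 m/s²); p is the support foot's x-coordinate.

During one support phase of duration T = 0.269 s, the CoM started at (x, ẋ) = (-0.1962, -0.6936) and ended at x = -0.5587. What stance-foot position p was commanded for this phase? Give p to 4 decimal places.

ωT = 2.8870·0.269 = 0.776603; cosh(ωT) = 1.317020, sinh(ωT) = 0.857054
x(T) = p + (x₀−p)·cosh(ωT) + (ẋ₀/ω)·sinh(ωT) ⇒ p·(1 − cosh) = x(T) − x₀·cosh − (ẋ₀/ω)·sinh
numerator   = -0.5587 − (-0.1962)·1.317020 − (-0.6936/2.8870)·0.857054 = -0.094394
denominator = 1 − 1.317020 = -0.317020
p = -0.094394 / -0.317020 = 0.2978

p = 0.2978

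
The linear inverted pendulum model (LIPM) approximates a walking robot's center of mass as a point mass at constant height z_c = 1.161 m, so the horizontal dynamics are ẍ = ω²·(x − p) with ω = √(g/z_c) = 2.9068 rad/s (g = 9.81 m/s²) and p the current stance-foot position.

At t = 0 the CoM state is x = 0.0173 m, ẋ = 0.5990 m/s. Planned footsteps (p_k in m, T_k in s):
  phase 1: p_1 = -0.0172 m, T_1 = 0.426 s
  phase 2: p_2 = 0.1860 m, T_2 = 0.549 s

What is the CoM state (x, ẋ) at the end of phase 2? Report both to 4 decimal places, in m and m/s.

x = 1.7059, ẋ = 4.5672

phase 1: p=-0.0172, T=0.426, ωT=1.238297, cosh=1.869805, sinh=1.579928; start (x,ẋ)=(0.017300, 0.599000) → end (x,ẋ)=(0.372882, 1.278456)
phase 2: p=0.1860, T=0.549, ωT=1.595833, cosh=2.567588, sinh=2.364849; start (x,ẋ)=(0.372882, 1.278456) → end (x,ẋ)=(1.705932, 4.567199)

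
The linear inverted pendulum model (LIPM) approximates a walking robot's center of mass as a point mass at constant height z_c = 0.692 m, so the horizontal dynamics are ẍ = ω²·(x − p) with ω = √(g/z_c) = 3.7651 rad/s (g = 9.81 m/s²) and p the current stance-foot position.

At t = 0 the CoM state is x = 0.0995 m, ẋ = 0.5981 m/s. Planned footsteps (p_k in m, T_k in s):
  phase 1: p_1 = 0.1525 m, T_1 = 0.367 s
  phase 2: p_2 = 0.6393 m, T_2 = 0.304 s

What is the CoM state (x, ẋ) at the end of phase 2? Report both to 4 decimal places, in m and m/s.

x = 0.4508, ẋ = -0.0624

phase 1: p=0.1525, T=0.367, ωT=1.381792, cosh=2.116579, sinh=1.865451; start (x,ẋ)=(0.099500, 0.598100) → end (x,ẋ)=(0.336655, 0.893675)
phase 2: p=0.6393, T=0.304, ωT=1.144590, cosh=1.729754, sinh=1.411400; start (x,ẋ)=(0.336655, 0.893675) → end (x,ẋ)=(0.450805, -0.062437)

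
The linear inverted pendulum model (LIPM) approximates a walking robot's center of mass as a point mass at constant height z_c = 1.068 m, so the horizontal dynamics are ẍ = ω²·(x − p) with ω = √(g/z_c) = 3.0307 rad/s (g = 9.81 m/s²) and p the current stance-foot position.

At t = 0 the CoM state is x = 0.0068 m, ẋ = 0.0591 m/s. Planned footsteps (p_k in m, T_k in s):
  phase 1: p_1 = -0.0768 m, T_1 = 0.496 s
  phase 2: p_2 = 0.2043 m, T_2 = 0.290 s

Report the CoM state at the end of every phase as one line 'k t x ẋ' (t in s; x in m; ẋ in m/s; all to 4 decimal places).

phase 1: p=-0.0768, T=0.496, ωT=1.503227, cosh=2.359293, sinh=2.136882; start (x,ẋ)=(0.006800, 0.059100) → end (x,ẋ)=(0.162107, 0.680849)
phase 2: p=0.2043, T=0.290, ωT=0.878903, cosh=1.411747, sinh=0.996509; start (x,ẋ)=(0.162107, 0.680849) → end (x,ẋ)=(0.368601, 0.833759)

1 0.4960 0.1621 0.6808
2 0.7860 0.3686 0.8338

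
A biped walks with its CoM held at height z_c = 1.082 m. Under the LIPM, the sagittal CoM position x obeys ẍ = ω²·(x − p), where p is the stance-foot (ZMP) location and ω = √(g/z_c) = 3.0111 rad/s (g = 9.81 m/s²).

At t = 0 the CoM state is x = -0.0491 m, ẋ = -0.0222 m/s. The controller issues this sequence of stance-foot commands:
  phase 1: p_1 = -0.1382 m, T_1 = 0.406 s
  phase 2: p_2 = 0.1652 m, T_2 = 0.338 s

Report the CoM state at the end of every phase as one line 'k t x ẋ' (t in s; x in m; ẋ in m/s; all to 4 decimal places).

phase 1: p=-0.1382, T=0.406, ωT=1.222507, cosh=1.845090, sinh=1.550599; start (x,ẋ)=(-0.049100, -0.022200) → end (x,ẋ)=(0.014765, 0.375048)
phase 2: p=0.1652, T=0.338, ωT=1.017752, cosh=1.564187, sinh=1.202780; start (x,ẋ)=(0.014765, 0.375048) → end (x,ẋ)=(0.079704, 0.041817)

1 0.4060 0.0148 0.3750
2 0.7440 0.0797 0.0418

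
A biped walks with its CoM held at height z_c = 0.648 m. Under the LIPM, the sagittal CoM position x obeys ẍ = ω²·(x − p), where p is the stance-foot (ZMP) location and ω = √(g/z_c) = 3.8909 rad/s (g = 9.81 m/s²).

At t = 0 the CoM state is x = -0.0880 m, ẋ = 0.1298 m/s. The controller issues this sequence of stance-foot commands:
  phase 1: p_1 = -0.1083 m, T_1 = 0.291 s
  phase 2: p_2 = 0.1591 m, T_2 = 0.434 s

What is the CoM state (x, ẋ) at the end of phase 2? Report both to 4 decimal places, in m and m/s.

x = -0.1391, ẋ = -0.9649

phase 1: p=-0.1083, T=0.291, ωT=1.132252, cosh=1.712471, sinh=1.390164; start (x,ẋ)=(-0.088000, 0.129800) → end (x,ẋ)=(-0.027161, 0.332081)
phase 2: p=0.1591, T=0.434, ωT=1.688651, cosh=2.798471, sinh=2.613702; start (x,ẋ)=(-0.027161, 0.332081) → end (x,ẋ)=(-0.139072, -0.964891)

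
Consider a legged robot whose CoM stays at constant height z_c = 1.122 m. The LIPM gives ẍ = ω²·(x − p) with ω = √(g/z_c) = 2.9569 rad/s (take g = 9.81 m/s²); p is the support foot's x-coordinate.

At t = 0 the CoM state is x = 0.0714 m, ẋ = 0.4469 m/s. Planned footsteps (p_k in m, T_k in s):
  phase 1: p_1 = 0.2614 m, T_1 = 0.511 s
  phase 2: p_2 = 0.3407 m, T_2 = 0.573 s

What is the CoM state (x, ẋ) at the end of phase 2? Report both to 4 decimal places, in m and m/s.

x = -0.3685, ẋ = -2.0131

phase 1: p=0.2614, T=0.511, ωT=1.510976, cosh=2.375923, sinh=2.155228; start (x,ẋ)=(0.071400, 0.446900) → end (x,ẋ)=(0.135712, -0.149031)
phase 2: p=0.3407, T=0.573, ωT=1.694304, cosh=2.813291, sinh=2.629564; start (x,ẋ)=(0.135712, -0.149031) → end (x,ẋ)=(-0.368525, -2.013126)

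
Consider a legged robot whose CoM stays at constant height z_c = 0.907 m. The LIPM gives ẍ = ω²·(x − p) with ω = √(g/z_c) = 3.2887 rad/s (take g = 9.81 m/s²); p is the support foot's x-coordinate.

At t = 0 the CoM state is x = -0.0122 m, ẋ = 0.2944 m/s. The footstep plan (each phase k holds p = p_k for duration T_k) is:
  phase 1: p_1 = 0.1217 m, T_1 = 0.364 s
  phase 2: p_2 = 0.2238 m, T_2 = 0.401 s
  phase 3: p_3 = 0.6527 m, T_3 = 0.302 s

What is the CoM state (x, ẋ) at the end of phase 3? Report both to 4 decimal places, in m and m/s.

x = -1.2709, ẋ = -5.7486

phase 1: p=0.1217, T=0.364, ωT=1.197087, cosh=1.806266, sinh=1.504193; start (x,ẋ)=(-0.012200, 0.294400) → end (x,ẋ)=(0.014494, -0.130617)
phase 2: p=0.2238, T=0.401, ωT=1.318769, cosh=2.003140, sinh=1.735675; start (x,ẋ)=(0.014494, -0.130617) → end (x,ẋ)=(-0.264404, -1.456385)
phase 3: p=0.6527, T=0.302, ωT=0.993187, cosh=1.535110, sinh=1.164716; start (x,ẋ)=(-0.264404, -1.456385) → end (x,ẋ)=(-1.270945, -5.748589)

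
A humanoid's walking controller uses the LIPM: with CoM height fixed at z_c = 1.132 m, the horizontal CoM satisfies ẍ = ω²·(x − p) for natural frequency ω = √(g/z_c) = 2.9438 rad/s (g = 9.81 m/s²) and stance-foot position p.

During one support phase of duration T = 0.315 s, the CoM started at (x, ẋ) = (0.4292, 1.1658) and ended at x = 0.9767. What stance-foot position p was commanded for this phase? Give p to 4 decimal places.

p = 0.1577

ωT = 2.9438·0.315 = 0.927297; cosh(ωT) = 1.461645, sinh(ωT) = 1.066023
x(T) = p + (x₀−p)·cosh(ωT) + (ẋ₀/ω)·sinh(ωT) ⇒ p·(1 − cosh) = x(T) − x₀·cosh − (ẋ₀/ω)·sinh
numerator   = 0.9767 − (0.4292)·1.461645 − (1.1658/2.9438)·1.066023 = -0.072803
denominator = 1 − 1.461645 = -0.461645
p = -0.072803 / -0.461645 = 0.1577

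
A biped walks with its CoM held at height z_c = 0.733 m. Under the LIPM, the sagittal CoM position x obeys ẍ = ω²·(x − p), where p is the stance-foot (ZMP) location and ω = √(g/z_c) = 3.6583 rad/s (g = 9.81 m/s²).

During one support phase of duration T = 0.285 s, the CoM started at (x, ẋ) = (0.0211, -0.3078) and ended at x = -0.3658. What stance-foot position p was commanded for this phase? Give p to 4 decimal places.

ωT = 3.6583·0.285 = 1.042615; cosh(ωT) = 1.594579, sinh(ωT) = 1.242048
x(T) = p + (x₀−p)·cosh(ωT) + (ẋ₀/ω)·sinh(ωT) ⇒ p·(1 − cosh) = x(T) − x₀·cosh − (ẋ₀/ω)·sinh
numerator   = -0.3658 − (0.0211)·1.594579 − (-0.3078/3.6583)·1.242048 = -0.294943
denominator = 1 − 1.594579 = -0.594579
p = -0.294943 / -0.594579 = 0.4961

p = 0.4961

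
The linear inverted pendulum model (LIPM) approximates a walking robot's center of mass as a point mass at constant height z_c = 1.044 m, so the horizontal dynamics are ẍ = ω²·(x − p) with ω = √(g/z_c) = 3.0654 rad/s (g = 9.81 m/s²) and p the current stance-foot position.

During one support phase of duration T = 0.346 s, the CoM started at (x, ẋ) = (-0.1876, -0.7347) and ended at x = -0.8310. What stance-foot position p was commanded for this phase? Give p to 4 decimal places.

ωT = 3.0654·0.346 = 1.060628; cosh(ωT) = 1.617212, sinh(ωT) = 1.270974
x(T) = p + (x₀−p)·cosh(ωT) + (ẋ₀/ω)·sinh(ωT) ⇒ p·(1 − cosh) = x(T) − x₀·cosh − (ẋ₀/ω)·sinh
numerator   = -0.8310 − (-0.1876)·1.617212 − (-0.7347/3.0654)·1.270974 = -0.222990
denominator = 1 − 1.617212 = -0.617212
p = -0.222990 / -0.617212 = 0.3613

p = 0.3613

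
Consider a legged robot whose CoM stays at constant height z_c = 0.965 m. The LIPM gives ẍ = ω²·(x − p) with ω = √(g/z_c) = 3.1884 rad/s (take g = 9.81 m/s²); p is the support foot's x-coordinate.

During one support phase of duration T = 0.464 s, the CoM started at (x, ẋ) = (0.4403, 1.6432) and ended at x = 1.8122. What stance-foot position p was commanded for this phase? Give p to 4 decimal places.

p = 0.2117

ωT = 3.1884·0.464 = 1.479418; cosh(ωT) = 2.309079, sinh(ωT) = 2.081309
x(T) = p + (x₀−p)·cosh(ωT) + (ẋ₀/ω)·sinh(ωT) ⇒ p·(1 − cosh) = x(T) − x₀·cosh − (ẋ₀/ω)·sinh
numerator   = 1.8122 − (0.4403)·2.309079 − (1.6432/3.1884)·2.081309 = -0.277128
denominator = 1 − 2.309079 = -1.309079
p = -0.277128 / -1.309079 = 0.2117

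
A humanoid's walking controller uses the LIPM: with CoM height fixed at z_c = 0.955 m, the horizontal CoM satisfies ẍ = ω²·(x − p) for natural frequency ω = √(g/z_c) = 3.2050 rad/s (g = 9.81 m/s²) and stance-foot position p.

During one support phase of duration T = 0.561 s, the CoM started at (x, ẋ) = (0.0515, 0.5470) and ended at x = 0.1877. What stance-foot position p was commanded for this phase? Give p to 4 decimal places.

p = 0.2251

ωT = 3.2050·0.561 = 1.798005; cosh(ωT) = 3.101610, sinh(ωT) = 2.935981
x(T) = p + (x₀−p)·cosh(ωT) + (ẋ₀/ω)·sinh(ωT) ⇒ p·(1 − cosh) = x(T) − x₀·cosh − (ẋ₀/ω)·sinh
numerator   = 0.1877 − (0.0515)·3.101610 − (0.5470/3.2050)·2.935981 = -0.473119
denominator = 1 − 3.101610 = -2.101610
p = -0.473119 / -2.101610 = 0.2251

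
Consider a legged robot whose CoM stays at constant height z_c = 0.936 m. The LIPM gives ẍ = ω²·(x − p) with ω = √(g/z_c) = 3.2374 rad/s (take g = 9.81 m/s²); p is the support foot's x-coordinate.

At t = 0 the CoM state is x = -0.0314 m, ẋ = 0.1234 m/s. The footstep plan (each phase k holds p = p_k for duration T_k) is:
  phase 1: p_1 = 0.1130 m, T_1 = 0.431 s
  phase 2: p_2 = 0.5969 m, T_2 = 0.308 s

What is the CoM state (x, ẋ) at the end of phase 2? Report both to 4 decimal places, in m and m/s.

phase 1: p=0.1130, T=0.431, ωT=1.395319, cosh=2.142009, sinh=1.894255; start (x,ẋ)=(-0.031400, 0.123400) → end (x,ẋ)=(-0.124103, -0.621203)
phase 2: p=0.5969, T=0.308, ωT=0.997119, cosh=1.539702, sinh=1.170761; start (x,ẋ)=(-0.124103, -0.621203) → end (x,ẋ)=(-0.737879, -3.689227)

x = -0.7379, ẋ = -3.6892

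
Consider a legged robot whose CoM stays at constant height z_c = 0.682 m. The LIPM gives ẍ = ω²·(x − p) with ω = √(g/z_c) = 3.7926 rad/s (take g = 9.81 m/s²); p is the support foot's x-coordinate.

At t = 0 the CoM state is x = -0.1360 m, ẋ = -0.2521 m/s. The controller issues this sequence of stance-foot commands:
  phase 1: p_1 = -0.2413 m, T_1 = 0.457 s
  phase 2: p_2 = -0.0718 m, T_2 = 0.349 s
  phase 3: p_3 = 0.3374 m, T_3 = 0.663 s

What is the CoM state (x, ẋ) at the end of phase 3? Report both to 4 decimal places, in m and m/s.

x = -1.0434, ẋ = -5.1001

phase 1: p=-0.2413, T=0.457, ωT=1.733218, cosh=2.917775, sinh=2.741061; start (x,ẋ)=(-0.136000, -0.252100) → end (x,ẋ)=(-0.116261, 0.359101)
phase 2: p=-0.0718, T=0.349, ωT=1.323617, cosh=2.011579, sinh=1.745408; start (x,ẋ)=(-0.116261, 0.359101) → end (x,ẋ)=(0.004027, 0.428046)
phase 3: p=0.3374, T=0.663, ωT=2.514494, cosh=6.220627, sinh=6.139723; start (x,ẋ)=(0.004027, 0.428046) → end (x,ẋ)=(-1.043440, -5.100052)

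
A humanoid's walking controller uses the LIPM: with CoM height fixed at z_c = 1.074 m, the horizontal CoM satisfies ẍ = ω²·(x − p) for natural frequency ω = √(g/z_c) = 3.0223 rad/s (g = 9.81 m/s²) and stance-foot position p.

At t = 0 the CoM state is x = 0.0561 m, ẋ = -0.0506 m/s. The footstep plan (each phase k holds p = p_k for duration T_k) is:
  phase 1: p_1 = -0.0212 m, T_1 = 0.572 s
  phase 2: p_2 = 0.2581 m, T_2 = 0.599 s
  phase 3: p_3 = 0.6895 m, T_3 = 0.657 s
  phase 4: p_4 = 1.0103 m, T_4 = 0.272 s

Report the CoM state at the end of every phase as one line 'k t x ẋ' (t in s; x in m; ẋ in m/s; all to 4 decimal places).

phase 1: p=-0.0212, T=0.572, ωT=1.728756, cosh=2.905572, sinh=2.728067; start (x,ẋ)=(0.056100, -0.050600) → end (x,ẋ)=(0.157727, 0.490319)
phase 2: p=0.2581, T=0.599, ωT=1.810358, cosh=3.138115, sinh=2.974519; start (x,ẋ)=(0.157727, 0.490319) → end (x,ẋ)=(0.425685, 0.636335)
phase 3: p=0.6895, T=0.657, ωT=1.985651, cosh=3.710540, sinh=3.573249; start (x,ẋ)=(0.425685, 0.636335) → end (x,ẋ)=(0.462940, -0.487903)
phase 4: p=1.0103, T=0.272, ωT=0.822066, cosh=1.357359, sinh=0.917836; start (x,ẋ)=(0.462940, -0.487903) → end (x,ẋ)=(0.119166, -2.180623)

1 0.5720 0.1577 0.4903
2 1.1710 0.4257 0.6363
3 1.8280 0.4629 -0.4879
4 2.1000 0.1192 -2.1806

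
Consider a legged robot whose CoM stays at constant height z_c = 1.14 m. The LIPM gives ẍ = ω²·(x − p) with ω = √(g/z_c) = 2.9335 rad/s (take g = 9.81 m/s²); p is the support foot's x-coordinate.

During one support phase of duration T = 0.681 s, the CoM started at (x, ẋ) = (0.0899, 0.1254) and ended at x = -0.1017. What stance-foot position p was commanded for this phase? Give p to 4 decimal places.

ωT = 2.9335·0.681 = 1.997714; cosh(ωT) = 3.753913, sinh(ωT) = 3.618268
x(T) = p + (x₀−p)·cosh(ωT) + (ẋ₀/ω)·sinh(ωT) ⇒ p·(1 − cosh) = x(T) − x₀·cosh − (ẋ₀/ω)·sinh
numerator   = -0.1017 − (0.0899)·3.753913 − (0.1254/2.9335)·3.618268 = -0.593849
denominator = 1 − 3.753913 = -2.753913
p = -0.593849 / -2.753913 = 0.2156

p = 0.2156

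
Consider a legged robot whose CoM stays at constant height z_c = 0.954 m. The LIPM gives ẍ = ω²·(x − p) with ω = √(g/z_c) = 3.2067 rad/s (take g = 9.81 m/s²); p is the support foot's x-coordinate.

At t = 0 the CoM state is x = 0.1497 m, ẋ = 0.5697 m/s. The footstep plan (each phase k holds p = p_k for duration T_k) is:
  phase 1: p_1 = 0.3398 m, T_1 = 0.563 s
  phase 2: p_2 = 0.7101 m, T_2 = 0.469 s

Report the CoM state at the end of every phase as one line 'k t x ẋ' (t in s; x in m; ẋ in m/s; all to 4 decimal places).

1 0.5630 0.2717 -0.0244
2 1.0320 -0.3411 -3.0638

phase 1: p=0.3398, T=0.563, ωT=1.805372, cosh=3.123324, sinh=2.958910; start (x,ẋ)=(0.149700, 0.569700) → end (x,ẋ)=(0.271734, -0.024376)
phase 2: p=0.7101, T=0.469, ωT=1.503942, cosh=2.360822, sinh=2.138570; start (x,ẋ)=(0.271734, -0.024376) → end (x,ẋ)=(-0.341060, -3.063751)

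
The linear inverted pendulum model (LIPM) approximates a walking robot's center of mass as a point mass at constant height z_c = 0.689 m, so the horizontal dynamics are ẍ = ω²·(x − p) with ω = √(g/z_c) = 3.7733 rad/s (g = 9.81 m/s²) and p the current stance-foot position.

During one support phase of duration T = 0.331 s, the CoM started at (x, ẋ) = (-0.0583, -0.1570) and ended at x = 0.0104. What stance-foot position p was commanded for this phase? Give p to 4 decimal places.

ωT = 3.7733·0.331 = 1.248962; cosh(ωT) = 1.886763, sinh(ωT) = 1.599960
x(T) = p + (x₀−p)·cosh(ωT) + (ẋ₀/ω)·sinh(ωT) ⇒ p·(1 − cosh) = x(T) − x₀·cosh − (ẋ₀/ω)·sinh
numerator   = 0.0104 − (-0.0583)·1.886763 − (-0.1570/3.7733)·1.599960 = 0.186970
denominator = 1 − 1.886763 = -0.886763
p = 0.186970 / -0.886763 = -0.2108

p = -0.2108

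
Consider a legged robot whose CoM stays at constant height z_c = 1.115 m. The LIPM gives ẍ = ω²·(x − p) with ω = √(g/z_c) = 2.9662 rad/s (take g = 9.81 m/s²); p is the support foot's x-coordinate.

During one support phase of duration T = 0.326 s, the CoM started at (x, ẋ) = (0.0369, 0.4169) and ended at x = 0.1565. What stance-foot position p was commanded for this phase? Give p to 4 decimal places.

p = 0.1131

ωT = 2.9662·0.326 = 0.966981; cosh(ωT) = 1.505111, sinh(ωT) = 1.124882
x(T) = p + (x₀−p)·cosh(ωT) + (ẋ₀/ω)·sinh(ωT) ⇒ p·(1 − cosh) = x(T) − x₀·cosh − (ẋ₀/ω)·sinh
numerator   = 0.1565 − (0.0369)·1.505111 − (0.4169/2.9662)·1.124882 = -0.057141
denominator = 1 − 1.505111 = -0.505111
p = -0.057141 / -0.505111 = 0.1131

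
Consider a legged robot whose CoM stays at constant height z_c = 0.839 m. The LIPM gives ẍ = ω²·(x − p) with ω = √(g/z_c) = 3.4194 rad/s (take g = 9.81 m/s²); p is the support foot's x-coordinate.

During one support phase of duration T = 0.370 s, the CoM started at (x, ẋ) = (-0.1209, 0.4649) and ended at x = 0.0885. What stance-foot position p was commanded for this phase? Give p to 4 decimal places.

p = -0.1074

ωT = 3.4194·0.370 = 1.265178; cosh(ωT) = 1.912956, sinh(ωT) = 1.630767
x(T) = p + (x₀−p)·cosh(ωT) + (ẋ₀/ω)·sinh(ωT) ⇒ p·(1 − cosh) = x(T) − x₀·cosh − (ẋ₀/ω)·sinh
numerator   = 0.0885 − (-0.1209)·1.912956 − (0.4649/3.4194)·1.630767 = 0.098058
denominator = 1 − 1.912956 = -0.912956
p = 0.098058 / -0.912956 = -0.1074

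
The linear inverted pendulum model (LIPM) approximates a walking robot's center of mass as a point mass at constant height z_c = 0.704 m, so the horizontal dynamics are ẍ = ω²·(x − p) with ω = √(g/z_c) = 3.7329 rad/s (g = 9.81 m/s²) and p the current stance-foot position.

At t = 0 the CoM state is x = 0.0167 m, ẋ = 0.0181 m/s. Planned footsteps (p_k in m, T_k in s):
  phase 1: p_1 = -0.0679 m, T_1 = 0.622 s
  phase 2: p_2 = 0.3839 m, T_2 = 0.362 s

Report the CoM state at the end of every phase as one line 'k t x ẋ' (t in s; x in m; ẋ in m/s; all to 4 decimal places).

phase 1: p=-0.0679, T=0.622, ωT=2.321864, cosh=5.146374, sinh=5.048283; start (x,ẋ)=(0.016700, 0.018100) → end (x,ẋ)=(0.391961, 1.687414)
phase 2: p=0.3839, T=0.362, ωT=1.351310, cosh=2.060691, sinh=1.801790; start (x,ẋ)=(0.391961, 1.687414) → end (x,ẋ)=(1.214990, 3.531458)

1 0.6220 0.3920 1.6874
2 0.9840 1.2150 3.5315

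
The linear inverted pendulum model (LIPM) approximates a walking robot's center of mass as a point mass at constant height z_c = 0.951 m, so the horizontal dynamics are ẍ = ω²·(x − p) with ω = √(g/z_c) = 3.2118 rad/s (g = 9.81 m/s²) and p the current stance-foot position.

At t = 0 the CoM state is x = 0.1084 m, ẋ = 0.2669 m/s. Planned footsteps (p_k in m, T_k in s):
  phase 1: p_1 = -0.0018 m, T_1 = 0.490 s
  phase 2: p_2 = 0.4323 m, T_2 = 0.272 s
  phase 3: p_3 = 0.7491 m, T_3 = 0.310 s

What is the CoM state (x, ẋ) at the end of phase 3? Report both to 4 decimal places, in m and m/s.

x = 1.8450, ẋ = 4.1080

phase 1: p=-0.0018, T=0.490, ωT=1.573782, cosh=2.516061, sinh=2.308801; start (x,ẋ)=(0.108400, 0.266900) → end (x,ẋ)=(0.467331, 1.488714)
phase 2: p=0.4323, T=0.272, ωT=0.873610, cosh=1.406492, sinh=0.989050; start (x,ẋ)=(0.467331, 1.488714) → end (x,ẋ)=(0.940009, 2.205145)
phase 3: p=0.7491, T=0.310, ωT=0.995658, cosh=1.537992, sinh=1.168512; start (x,ẋ)=(0.940009, 2.205145) → end (x,ẋ)=(1.844989, 4.107983)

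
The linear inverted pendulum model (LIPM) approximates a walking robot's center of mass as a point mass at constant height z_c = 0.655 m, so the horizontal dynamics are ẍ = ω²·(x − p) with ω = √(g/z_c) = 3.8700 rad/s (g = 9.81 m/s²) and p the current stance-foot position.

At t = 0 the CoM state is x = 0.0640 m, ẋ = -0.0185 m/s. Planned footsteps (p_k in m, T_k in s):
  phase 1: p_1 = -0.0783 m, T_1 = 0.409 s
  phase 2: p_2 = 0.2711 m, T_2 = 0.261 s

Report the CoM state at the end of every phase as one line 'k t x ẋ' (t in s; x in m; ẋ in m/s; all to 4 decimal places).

phase 1: p=-0.0783, T=0.409, ωT=1.582830, cosh=2.537054, sinh=2.331661; start (x,ẋ)=(0.064000, -0.018500) → end (x,ẋ)=(0.271577, 1.237112)
phase 2: p=0.2711, T=0.261, ωT=1.010070, cosh=1.554993, sinh=1.190800; start (x,ẋ)=(0.271577, 1.237112) → end (x,ẋ)=(0.652501, 1.925898)

1 0.4090 0.2716 1.2371
2 0.6700 0.6525 1.9259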